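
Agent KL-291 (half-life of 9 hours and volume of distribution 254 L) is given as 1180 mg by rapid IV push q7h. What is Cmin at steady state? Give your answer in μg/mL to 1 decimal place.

6.5 μg/mL

τ/t½ = 7/9 ≈ 0.77778, so fraction remaining f = (1/2)^(7/9) ≈ 0.5833.
At steady state, accumulation factor R = 1/(1 − e^(−kτ)) ≈ 2.3998.
Single-dose peak C₀ = D/Vd = 1180/254 ≈ 4.646 μg/mL.
Cmax,ss = C₀/(1 − f) ≈ 4.646/0.4167 ≈ 11.150 μg/mL.
One interval later, Cmin,ss = Cmax,ss·e^(−kτ) ≈ 11.150 × 0.5833 ≈ 6.504 μg/mL.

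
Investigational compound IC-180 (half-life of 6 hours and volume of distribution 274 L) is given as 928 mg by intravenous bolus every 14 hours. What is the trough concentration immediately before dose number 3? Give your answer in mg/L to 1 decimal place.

0.8 mg/L

f = (1/2)^(τ/t½) = (1/2)^(14/6) ≈ 0.1984.
C₀ = D/Vd = 928/274 ≈ 3.387 mg/L.
Before the 3rd dose, 2 doses have been given. Superposition: Cmin = C₀·(f + f²).
≈ 3.387 × (0.1984 + 0.0394) ≈ 3.387 × 0.2378 ≈ 0.805 mg/L.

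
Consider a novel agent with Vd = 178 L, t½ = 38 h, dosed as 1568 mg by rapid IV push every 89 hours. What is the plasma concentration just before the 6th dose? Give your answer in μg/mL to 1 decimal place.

f = (1/2)^(τ/t½) = (1/2)^(89/38) ≈ 0.1972.
C₀ = D/Vd = 1568/178 ≈ 8.809 μg/mL.
Before the 6th dose, 5 doses have been given. Superposition: Cmin = C₀·(f + f² + … + f^5).
≈ 8.809 × (0.1972 + 0.0389 + 0.0077 + 0.0015 + 0.0003) ≈ 8.809 × 0.2456 ≈ 2.163 μg/mL.

2.2 μg/mL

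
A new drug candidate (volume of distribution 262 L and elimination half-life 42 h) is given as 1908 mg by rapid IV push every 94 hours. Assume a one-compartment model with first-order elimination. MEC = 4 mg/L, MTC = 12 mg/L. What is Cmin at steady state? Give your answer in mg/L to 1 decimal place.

τ/t½ = 94/42 ≈ 2.2381, so fraction remaining f = (1/2)^(94/42) ≈ 0.2120.
Each bolus raises the concentration by D/Vd = 1908/262 ≈ 7.282 mg/L.
Steady-state trough Cmin,ss = C₀·f/(1−f) ≈ 7.282 × 0.2120/0.7880 ≈ 1.959 mg/L.
Trough 2.0 mg/L vs MEC 4 mg/L: subtherapeutic.

2.0 mg/L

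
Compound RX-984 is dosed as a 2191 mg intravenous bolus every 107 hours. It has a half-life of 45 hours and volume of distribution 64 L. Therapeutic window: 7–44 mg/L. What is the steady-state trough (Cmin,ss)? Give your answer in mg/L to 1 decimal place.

8.2 mg/L

Over one 107-h interval, 107/45 ≈ 2.3778 half-lives elapse, leaving f ≈ 0.1924 of each dose.
Each bolus raises the concentration by D/Vd = 2191/64 ≈ 34.234 mg/L.
Steady-state trough Cmin,ss = C₀·f/(1−f) ≈ 34.234 × 0.1924/0.8076 ≈ 8.156 mg/L.
Trough 8.2 mg/L vs MEC 7 mg/L: adequate.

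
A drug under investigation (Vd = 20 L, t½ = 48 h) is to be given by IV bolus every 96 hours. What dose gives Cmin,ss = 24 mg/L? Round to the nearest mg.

1440 mg

τ/t½ = 96/48 ≈ 2, so f = (1/2)^(96/48) ≈ 0.250000.
Cmin,ss = (D/Vd)·f/(1−f), so D = Cmin,ss·Vd·(1−f)/f.
D = 24 × 20 × (1−f)/f ≈ 24 × 20 × 3.00000 ≈ 1440.00 mg.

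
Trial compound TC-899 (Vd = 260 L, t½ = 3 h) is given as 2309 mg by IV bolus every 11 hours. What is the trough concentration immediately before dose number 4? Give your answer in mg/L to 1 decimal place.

0.8 mg/L

f = (1/2)^(τ/t½) = (1/2)^(11/3) ≈ 0.0787.
C₀ = D/Vd = 2309/260 ≈ 8.881 mg/L.
Before the 4th dose, 3 doses have been given. Superposition: Cmin = C₀·(f + f² + … + f^3).
≈ 8.881 × (0.0787 + 0.0062 + 0.0005) ≈ 8.881 × 0.0854 ≈ 0.758 mg/L.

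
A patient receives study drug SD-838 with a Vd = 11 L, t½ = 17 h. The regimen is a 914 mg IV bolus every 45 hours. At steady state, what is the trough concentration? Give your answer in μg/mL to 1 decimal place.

k = ln2/t½ = ln2/17 ≈ 0.040773 h⁻¹; fraction remaining f = e^(−kτ) = e^(−0.040773×45) ≈ 0.1596.
Each bolus raises the concentration by D/Vd = 914/11 ≈ 83.091 μg/mL.
Steady-state trough Cmin,ss = C₀·f/(1−f) ≈ 83.091 × 0.1596/0.8404 ≈ 15.780 μg/mL.

15.8 μg/mL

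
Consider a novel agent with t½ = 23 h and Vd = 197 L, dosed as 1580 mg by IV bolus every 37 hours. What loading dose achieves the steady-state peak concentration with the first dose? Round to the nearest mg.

f = (1/2)^(37/23) ≈ 0.327895; accumulation ratio R = 1/(1−f) ≈ 1.48786.
Loading dose to hit Cmax,ss on first dose: D_load = D_maint·R ≈ 1580 × 1.48786 ≈ 2350.82 mg.

2351 mg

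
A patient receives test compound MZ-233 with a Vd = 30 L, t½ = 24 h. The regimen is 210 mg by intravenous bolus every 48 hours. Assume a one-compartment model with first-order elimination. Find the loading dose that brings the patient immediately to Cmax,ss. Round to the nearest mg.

f = (1/2)^(48/24) ≈ 0.250000; accumulation ratio R = 1/(1−f) ≈ 1.33333.
Loading dose to hit Cmax,ss on first dose: D_load = D_maint·R ≈ 210 × 1.33333 ≈ 280.00 mg.

280 mg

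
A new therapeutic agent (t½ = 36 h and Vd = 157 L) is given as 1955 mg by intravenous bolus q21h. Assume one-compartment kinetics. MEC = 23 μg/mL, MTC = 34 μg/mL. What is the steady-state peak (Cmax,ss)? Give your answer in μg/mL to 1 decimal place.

37.4 μg/mL

k = ln2/t½ = ln2/36 ≈ 0.019254 h⁻¹; fraction remaining f = e^(−kτ) = e^(−0.019254×21) ≈ 0.6674.
Accumulation ratio R = 1/(1 − f) ≈ 1/0.3326 ≈ 3.0066.
Single-dose peak C₀ = D/Vd = 1955/157 ≈ 12.452 μg/mL.
Steady-state peak Cmax,ss = C₀·R ≈ 12.452 × 3.0066 ≈ 37.438 μg/mL.
Peak 37.4 μg/mL vs MTC 34 μg/mL: exceeds toxic threshold.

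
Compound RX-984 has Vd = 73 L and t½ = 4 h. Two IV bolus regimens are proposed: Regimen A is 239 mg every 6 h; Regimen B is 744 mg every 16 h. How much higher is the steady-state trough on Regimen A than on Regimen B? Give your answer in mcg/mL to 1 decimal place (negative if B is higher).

1.1 mcg/mL

Regimen A: f = (1/2)^(6/4) ≈ 0.3536; Cmin,ss = (239/73)·f/(1−f) ≈ 1.791 mcg/mL.
Regimen B: f = (1/2)^(16/4) ≈ 0.0625; Cmin,ss = (744/73)·f/(1−f) ≈ 0.679 mcg/mL.
Difference ≈ 1.791 − 0.679 ≈ 1.112 mcg/mL.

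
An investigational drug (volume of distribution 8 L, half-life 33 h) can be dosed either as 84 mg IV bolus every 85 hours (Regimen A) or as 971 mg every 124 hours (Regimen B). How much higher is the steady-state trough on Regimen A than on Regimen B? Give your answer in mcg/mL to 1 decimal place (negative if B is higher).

-7.6 mcg/mL

Regimen A: f = (1/2)^(85/33) ≈ 0.1677; Cmin,ss = (84/8)·f/(1−f) ≈ 2.116 mcg/mL.
Regimen B: f = (1/2)^(124/33) ≈ 0.0739; Cmin,ss = (971/8)·f/(1−f) ≈ 9.685 mcg/mL.
Difference ≈ 2.116 − 9.685 ≈ -7.569 mcg/mL.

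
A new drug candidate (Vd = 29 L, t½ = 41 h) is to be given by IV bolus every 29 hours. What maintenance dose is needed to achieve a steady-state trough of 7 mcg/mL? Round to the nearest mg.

τ/t½ = 29/41 ≈ 0.70732, so f = (1/2)^(29/41) ≈ 0.612458.
Cmin,ss = (D/Vd)·f/(1−f), so D = Cmin,ss·Vd·(1−f)/f.
D = 7 × 29 × (1−f)/f ≈ 7 × 29 × 0.63277 ≈ 128.45 mg.

128 mg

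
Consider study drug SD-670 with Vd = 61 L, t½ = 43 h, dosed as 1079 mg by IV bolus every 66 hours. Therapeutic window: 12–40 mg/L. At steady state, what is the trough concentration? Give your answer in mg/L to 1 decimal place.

Over one 66-h interval, 66/43 ≈ 1.5349 half-lives elapse, leaving f ≈ 0.3451 of each dose.
At steady state, accumulation factor R = 1/(1 − e^(−kτ)) ≈ 1.5270.
Single-dose peak C₀ = D/Vd = 1079/61 ≈ 17.689 mg/L.
Steady-state peak Cmax,ss = C₀·R ≈ 17.689 × 1.5270 ≈ 27.011 mg/L.
One interval later, Cmin,ss = Cmax,ss·e^(−kτ) ≈ 27.011 × 0.3451 ≈ 9.321 mg/L.
Trough 9.3 mg/L vs MEC 12 mg/L: subtherapeutic.

9.3 mg/L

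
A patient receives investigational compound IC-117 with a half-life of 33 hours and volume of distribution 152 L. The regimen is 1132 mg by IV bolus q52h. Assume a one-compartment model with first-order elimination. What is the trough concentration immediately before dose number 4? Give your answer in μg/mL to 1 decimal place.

3.6 μg/mL

f = (1/2)^(τ/t½) = (1/2)^(52/33) ≈ 0.3355.
C₀ = D/Vd = 1132/152 ≈ 7.447 μg/mL.
Before the 4th dose, 3 doses have been given. Superposition: Cmin = C₀·(f + f² + … + f^3).
≈ 7.447 × (0.3355 + 0.1126 + 0.0378) ≈ 7.447 × 0.4859 ≈ 3.618 μg/mL.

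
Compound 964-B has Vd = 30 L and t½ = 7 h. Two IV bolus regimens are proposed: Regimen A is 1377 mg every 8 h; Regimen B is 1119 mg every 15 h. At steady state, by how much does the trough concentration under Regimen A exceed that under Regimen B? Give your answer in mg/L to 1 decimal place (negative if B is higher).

Regimen A: f = (1/2)^(8/7) ≈ 0.4529; Cmin,ss = (1377/30)·f/(1−f) ≈ 37.997 mg/L.
Regimen B: f = (1/2)^(15/7) ≈ 0.2264; Cmin,ss = (1119/30)·f/(1−f) ≈ 10.916 mg/L.
Difference ≈ 37.997 − 10.916 ≈ 27.081 mg/L.

27.1 mg/L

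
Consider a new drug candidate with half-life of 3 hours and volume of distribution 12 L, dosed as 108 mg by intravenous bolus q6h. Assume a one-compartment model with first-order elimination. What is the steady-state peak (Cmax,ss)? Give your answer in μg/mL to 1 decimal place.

12.0 μg/mL

The dosing interval is 2 half-lives, so f = 2^(−2) = 0.25.
At steady state, R = 1/(1 − 0.25) = 4/3.
Single-dose peak C₀ = D/Vd = 108/12 = 9 μg/mL.
Steady-state peak Cmax,ss = C₀·R = 9 × 4/3 ≈ 12.000 μg/mL.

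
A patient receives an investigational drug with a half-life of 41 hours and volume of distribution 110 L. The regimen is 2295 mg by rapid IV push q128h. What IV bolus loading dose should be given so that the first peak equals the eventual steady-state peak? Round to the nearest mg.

f = (1/2)^(128/41) ≈ 0.114868; accumulation ratio R = 1/(1−f) ≈ 1.12977.
Loading dose to hit Cmax,ss on first dose: D_load = D_maint·R ≈ 2295 × 1.12977 ≈ 2592.82 mg.

2593 mg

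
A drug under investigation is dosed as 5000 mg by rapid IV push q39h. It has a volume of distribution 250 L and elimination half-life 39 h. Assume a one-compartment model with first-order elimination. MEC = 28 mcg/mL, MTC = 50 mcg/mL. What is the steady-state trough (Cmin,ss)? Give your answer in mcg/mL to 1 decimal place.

20.0 mcg/mL

τ = 39 h = 1 half-life, so f = (1/2)^1 = 0.5.
At steady state, R = 1/(1 − 0.5) = 2/1.
Single-dose peak C₀ = D/Vd = 5000/250 = 20 mcg/mL.
Steady-state peak Cmax,ss = C₀·R = 20 × 2/1 ≈ 40.000 mcg/mL.
Steady-state trough Cmin,ss = Cmax,ss·f ≈ 40.000 × 0.5 ≈ 20.000 mcg/mL.
Trough 20.0 mcg/mL vs MEC 28 mcg/mL: subtherapeutic.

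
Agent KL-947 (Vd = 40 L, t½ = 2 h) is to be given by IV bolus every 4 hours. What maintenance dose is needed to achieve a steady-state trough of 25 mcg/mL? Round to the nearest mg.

τ/t½ = 4/2 ≈ 2, so f = (1/2)^(4/2) ≈ 0.250000.
Cmin,ss = (D/Vd)·f/(1−f), so D = Cmin,ss·Vd·(1−f)/f.
D = 25 × 40 × (1−f)/f ≈ 25 × 40 × 3.00000 ≈ 3000.00 mg.

3000 mg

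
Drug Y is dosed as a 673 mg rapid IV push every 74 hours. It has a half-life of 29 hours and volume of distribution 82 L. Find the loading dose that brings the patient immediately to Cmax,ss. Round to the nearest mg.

f = (1/2)^(74/29) ≈ 0.170551; accumulation ratio R = 1/(1−f) ≈ 1.20562.
Loading dose to hit Cmax,ss on first dose: D_load = D_maint·R ≈ 673 × 1.20562 ≈ 811.38 mg.

811 mg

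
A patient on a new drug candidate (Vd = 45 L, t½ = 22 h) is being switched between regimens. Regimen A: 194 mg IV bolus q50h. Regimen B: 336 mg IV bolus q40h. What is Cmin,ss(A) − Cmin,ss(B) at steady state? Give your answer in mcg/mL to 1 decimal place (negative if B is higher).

Regimen A: f = (1/2)^(50/22) ≈ 0.2069; Cmin,ss = (194/45)·f/(1−f) ≈ 1.125 mcg/mL.
Regimen B: f = (1/2)^(40/22) ≈ 0.2836; Cmin,ss = (336/45)·f/(1−f) ≈ 2.956 mcg/mL.
Difference ≈ 1.125 − 2.956 ≈ -1.831 mcg/mL.

-1.8 mcg/mL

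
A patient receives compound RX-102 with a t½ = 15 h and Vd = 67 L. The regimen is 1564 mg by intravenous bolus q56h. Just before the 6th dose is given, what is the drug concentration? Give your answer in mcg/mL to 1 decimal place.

f = (1/2)^(τ/t½) = (1/2)^(56/15) ≈ 0.0752.
C₀ = D/Vd = 1564/67 ≈ 23.343 mcg/mL.
Before the 6th dose, 5 doses have been given. Superposition: Cmin = C₀·(f + f² + … + f^5).
≈ 23.343 × (0.0752 + 0.0057 + 0.0004 + 0.0000 + 0.0000) ≈ 23.343 × 0.0813 ≈ 1.898 mcg/mL.

1.9 mcg/mL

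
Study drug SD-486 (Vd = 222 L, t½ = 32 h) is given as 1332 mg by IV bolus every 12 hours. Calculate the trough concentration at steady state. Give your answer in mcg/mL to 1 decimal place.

20.2 mcg/mL

Over one 12-h interval, 12/32 ≈ 0.375 half-lives elapse, leaving f ≈ 0.7711 of each dose.
Each bolus raises the concentration by D/Vd = 1332/222 ≈ 6.000 mcg/mL.
Steady-state trough Cmin,ss = C₀·f/(1−f) ≈ 6.000 × 0.7711/0.2289 ≈ 20.212 mcg/mL.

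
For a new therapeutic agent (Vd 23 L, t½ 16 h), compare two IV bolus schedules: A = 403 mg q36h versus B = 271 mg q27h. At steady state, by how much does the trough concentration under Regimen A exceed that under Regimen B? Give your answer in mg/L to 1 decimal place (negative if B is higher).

Regimen A: f = (1/2)^(36/16) ≈ 0.2102; Cmin,ss = (403/23)·f/(1−f) ≈ 4.663 mg/L.
Regimen B: f = (1/2)^(27/16) ≈ 0.3105; Cmin,ss = (271/23)·f/(1−f) ≈ 5.306 mg/L.
Difference ≈ 4.663 − 5.306 ≈ -0.643 mg/L.

-0.6 mg/L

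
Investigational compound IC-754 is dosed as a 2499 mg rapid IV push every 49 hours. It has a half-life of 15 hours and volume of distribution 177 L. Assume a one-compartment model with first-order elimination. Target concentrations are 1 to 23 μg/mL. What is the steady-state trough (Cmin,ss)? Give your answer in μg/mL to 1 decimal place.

k = ln2/t½ = ln2/15 ≈ 0.046210 h⁻¹; fraction remaining f = e^(−kτ) = e^(−0.046210×49) ≈ 0.1039.
At steady state, accumulation factor R = 1/(1 − e^(−kτ)) ≈ 1.1159.
Single-dose peak C₀ = D/Vd = 2499/177 ≈ 14.119 μg/mL.
Cmax,ss = C₀/(1 − f) ≈ 14.119/0.8961 ≈ 15.756 μg/mL.
Steady-state trough Cmin,ss = Cmax,ss·f ≈ 15.756 × 0.1039 ≈ 1.637 μg/mL.
Trough 1.6 μg/mL vs MEC 1 μg/mL: adequate.

1.6 μg/mL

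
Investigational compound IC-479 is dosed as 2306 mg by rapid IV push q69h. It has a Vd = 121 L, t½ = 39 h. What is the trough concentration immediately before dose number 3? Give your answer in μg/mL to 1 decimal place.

7.2 μg/mL

f = (1/2)^(τ/t½) = (1/2)^(69/39) ≈ 0.2934.
C₀ = D/Vd = 2306/121 ≈ 19.058 μg/mL.
Before the 3rd dose, 2 doses have been given. Superposition: Cmin = C₀·(f + f²).
≈ 19.058 × (0.2934 + 0.0861) ≈ 19.058 × 0.3795 ≈ 7.233 μg/mL.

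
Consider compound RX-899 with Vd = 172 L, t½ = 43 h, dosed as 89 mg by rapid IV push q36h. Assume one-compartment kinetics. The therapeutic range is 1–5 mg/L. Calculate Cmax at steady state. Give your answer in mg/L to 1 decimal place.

τ/t½ = 36/43 ≈ 0.83721, so fraction remaining f = (1/2)^(36/43) ≈ 0.5597.
Accumulation ratio R = 1/(1 − f) ≈ 1/0.4403 ≈ 2.2712.
Single-dose peak C₀ = D/Vd = 89/172 ≈ 0.517 mg/L.
Steady-state peak Cmax,ss = C₀·R ≈ 0.517 × 2.2712 ≈ 1.174 mg/L.
Peak 1.2 mg/L vs MTC 5 mg/L: below toxic threshold.

1.2 mg/L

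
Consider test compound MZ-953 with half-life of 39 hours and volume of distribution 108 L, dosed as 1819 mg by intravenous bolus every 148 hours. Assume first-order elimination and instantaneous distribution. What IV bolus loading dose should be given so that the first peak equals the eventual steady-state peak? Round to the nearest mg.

1960 mg

f = (1/2)^(148/39) ≈ 0.072049; accumulation ratio R = 1/(1−f) ≈ 1.07764.
Loading dose to hit Cmax,ss on first dose: D_load = D_maint·R ≈ 1819 × 1.07764 ≈ 1960.23 mg.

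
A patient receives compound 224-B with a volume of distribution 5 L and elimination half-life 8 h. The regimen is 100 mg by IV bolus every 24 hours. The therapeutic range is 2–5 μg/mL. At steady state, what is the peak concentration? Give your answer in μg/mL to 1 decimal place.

22.9 μg/mL

τ = 24 h = 3 half-lives, so f = (1/2)^3 = 0.125.
At steady state, R = 1/(1 − 0.125) = 8/7.
Single-dose peak C₀ = D/Vd = 100/5 = 20 μg/mL.
Steady-state peak Cmax,ss = C₀·R = 20 × 8/7 ≈ 22.857 μg/mL.
Peak 22.9 μg/mL vs MTC 5 μg/mL: exceeds toxic threshold.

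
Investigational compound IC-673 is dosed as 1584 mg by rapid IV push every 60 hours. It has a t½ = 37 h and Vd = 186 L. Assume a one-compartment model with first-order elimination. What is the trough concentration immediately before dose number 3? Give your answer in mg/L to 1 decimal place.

f = (1/2)^(τ/t½) = (1/2)^(60/37) ≈ 0.3250.
C₀ = D/Vd = 1584/186 ≈ 8.516 mg/L.
Before the 3rd dose, 2 doses have been given. Superposition: Cmin = C₀·(f + f²).
≈ 8.516 × (0.3250 + 0.1056) ≈ 8.516 × 0.4306 ≈ 3.667 mg/L.

3.7 mg/L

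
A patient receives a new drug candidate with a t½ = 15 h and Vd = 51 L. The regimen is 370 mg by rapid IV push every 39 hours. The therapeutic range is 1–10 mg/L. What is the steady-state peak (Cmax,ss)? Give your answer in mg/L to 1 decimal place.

Over one 39-h interval, 39/15 ≈ 2.6 half-lives elapse, leaving f ≈ 0.1649 of each dose.
Accumulation ratio R = 1/(1 − f) ≈ 1/0.8351 ≈ 1.1975.
Each bolus raises the concentration by D/Vd = 370/51 ≈ 7.255 mg/L.
Cmax,ss = C₀/(1 − f) ≈ 7.255/0.8351 ≈ 8.688 mg/L.
Peak 8.7 mg/L vs MTC 10 mg/L: below toxic threshold.

8.7 mg/L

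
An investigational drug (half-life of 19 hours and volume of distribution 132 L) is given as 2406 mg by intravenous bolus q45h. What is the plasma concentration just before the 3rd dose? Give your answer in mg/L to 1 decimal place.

4.2 mg/L

f = (1/2)^(τ/t½) = (1/2)^(45/19) ≈ 0.1937.
C₀ = D/Vd = 2406/132 ≈ 18.227 mg/L.
Before the 3rd dose, 2 doses have been given. Superposition: Cmin = C₀·(f + f²).
≈ 18.227 × (0.1937 + 0.0375) ≈ 18.227 × 0.2312 ≈ 4.214 mg/L.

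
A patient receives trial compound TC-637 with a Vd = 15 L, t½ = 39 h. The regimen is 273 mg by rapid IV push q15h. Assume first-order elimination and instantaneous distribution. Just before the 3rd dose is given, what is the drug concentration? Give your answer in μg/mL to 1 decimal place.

24.6 μg/mL

f = (1/2)^(τ/t½) = (1/2)^(15/39) ≈ 0.7660.
C₀ = D/Vd = 273/15 ≈ 18.200 μg/mL.
Before the 3rd dose, 2 doses have been given. Superposition: Cmin = C₀·(f + f²).
≈ 18.200 × (0.7660 + 0.5868) ≈ 18.200 × 1.3528 ≈ 24.621 μg/mL.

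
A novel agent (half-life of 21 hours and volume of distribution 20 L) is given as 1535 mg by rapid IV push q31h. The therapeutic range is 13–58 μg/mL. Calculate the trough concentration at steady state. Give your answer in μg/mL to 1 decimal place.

τ/t½ = 31/21 ≈ 1.4762, so fraction remaining f = (1/2)^(31/21) ≈ 0.3594.
Each bolus raises the concentration by D/Vd = 1535/20 ≈ 76.750 μg/mL.
Steady-state trough Cmin,ss = C₀·f/(1−f) ≈ 76.750 × 0.3594/0.6406 ≈ 43.060 μg/mL.
Trough 43.1 μg/mL vs MEC 13 μg/mL: adequate.

43.1 μg/mL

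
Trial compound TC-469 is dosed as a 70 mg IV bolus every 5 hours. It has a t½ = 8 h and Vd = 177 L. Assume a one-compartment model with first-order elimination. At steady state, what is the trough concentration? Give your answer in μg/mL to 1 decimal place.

τ/t½ = 5/8 ≈ 0.625, so fraction remaining f = (1/2)^(5/8) ≈ 0.6484.
Accumulation ratio R = 1/(1 − f) ≈ 1/0.3516 ≈ 2.8441.
Each bolus raises the concentration by D/Vd = 70/177 ≈ 0.395 μg/mL.
Steady-state peak Cmax,ss = C₀·R ≈ 0.395 × 2.8441 ≈ 1.123 μg/mL.
One interval later, Cmin,ss = Cmax,ss·e^(−kτ) ≈ 1.123 × 0.6484 ≈ 0.728 μg/mL.

0.7 μg/mL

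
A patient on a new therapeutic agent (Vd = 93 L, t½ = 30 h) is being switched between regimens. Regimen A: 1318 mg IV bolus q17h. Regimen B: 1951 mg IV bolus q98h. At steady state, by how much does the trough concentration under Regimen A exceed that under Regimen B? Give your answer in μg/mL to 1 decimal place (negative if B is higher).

27.0 μg/mL

Regimen A: f = (1/2)^(17/30) ≈ 0.6752; Cmin,ss = (1318/93)·f/(1−f) ≈ 29.461 μg/mL.
Regimen B: f = (1/2)^(98/30) ≈ 0.1039; Cmin,ss = (1951/93)·f/(1−f) ≈ 2.432 μg/mL.
Difference ≈ 29.461 − 2.432 ≈ 27.029 μg/mL.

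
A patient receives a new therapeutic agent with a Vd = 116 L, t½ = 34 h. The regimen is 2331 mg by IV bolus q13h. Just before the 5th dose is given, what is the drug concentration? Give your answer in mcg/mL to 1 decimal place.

43.3 mcg/mL

f = (1/2)^(τ/t½) = (1/2)^(13/34) ≈ 0.7672.
C₀ = D/Vd = 2331/116 ≈ 20.095 mcg/mL.
Before the 5th dose, 4 doses have been given. Superposition: Cmin = C₀·(f + f² + … + f^4).
≈ 20.095 × (0.7672 + 0.5886 + 0.4516 + 0.3464) ≈ 20.095 × 2.1538 ≈ 43.281 mcg/mL.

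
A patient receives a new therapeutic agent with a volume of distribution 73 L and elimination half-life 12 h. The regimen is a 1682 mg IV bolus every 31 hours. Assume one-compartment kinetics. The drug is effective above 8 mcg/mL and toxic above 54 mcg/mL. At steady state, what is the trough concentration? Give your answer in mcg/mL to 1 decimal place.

Over one 31-h interval, 31/12 ≈ 2.5833 half-lives elapse, leaving f ≈ 0.1669 of each dose.
Each bolus raises the concentration by D/Vd = 1682/73 ≈ 23.041 mcg/mL.
Steady-state trough Cmin,ss = C₀·f/(1−f) ≈ 23.041 × 0.1669/0.8331 ≈ 4.616 mcg/mL.
Trough 4.6 mcg/mL vs MEC 8 mcg/mL: subtherapeutic.

4.6 mcg/mL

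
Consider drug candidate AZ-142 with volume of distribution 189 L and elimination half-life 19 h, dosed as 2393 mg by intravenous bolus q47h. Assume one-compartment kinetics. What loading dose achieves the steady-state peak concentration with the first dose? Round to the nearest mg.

2918 mg

f = (1/2)^(47/19) ≈ 0.180031; accumulation ratio R = 1/(1−f) ≈ 1.21956.
Loading dose to hit Cmax,ss on first dose: D_load = D_maint·R ≈ 2393 × 1.21956 ≈ 2918.41 mg.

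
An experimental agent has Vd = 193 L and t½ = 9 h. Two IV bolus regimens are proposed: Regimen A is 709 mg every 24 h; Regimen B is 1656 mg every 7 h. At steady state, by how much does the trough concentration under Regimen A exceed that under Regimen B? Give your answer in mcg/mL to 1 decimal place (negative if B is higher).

-11.3 mcg/mL

Regimen A: f = (1/2)^(24/9) ≈ 0.1575; Cmin,ss = (709/193)·f/(1−f) ≈ 0.687 mcg/mL.
Regimen B: f = (1/2)^(7/9) ≈ 0.5833; Cmin,ss = (1656/193)·f/(1−f) ≈ 12.011 mcg/mL.
Difference ≈ 0.687 − 12.011 ≈ -11.324 mcg/mL.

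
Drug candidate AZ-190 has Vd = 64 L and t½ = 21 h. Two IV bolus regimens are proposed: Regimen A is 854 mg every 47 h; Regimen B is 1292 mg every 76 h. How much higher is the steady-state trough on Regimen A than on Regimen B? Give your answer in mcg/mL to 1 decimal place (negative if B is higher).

Regimen A: f = (1/2)^(47/21) ≈ 0.2120; Cmin,ss = (854/64)·f/(1−f) ≈ 3.590 mcg/mL.
Regimen B: f = (1/2)^(76/21) ≈ 0.0814; Cmin,ss = (1292/64)·f/(1−f) ≈ 1.789 mcg/mL.
Difference ≈ 3.590 − 1.789 ≈ 1.801 mcg/mL.

1.8 mcg/mL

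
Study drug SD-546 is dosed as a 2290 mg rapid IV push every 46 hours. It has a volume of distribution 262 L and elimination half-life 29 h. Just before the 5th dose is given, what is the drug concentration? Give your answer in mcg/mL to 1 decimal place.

4.3 mcg/mL

f = (1/2)^(τ/t½) = (1/2)^(46/29) ≈ 0.3330.
C₀ = D/Vd = 2290/262 ≈ 8.740 mcg/mL.
Before the 5th dose, 4 doses have been given. Superposition: Cmin = C₀·(f + f² + … + f^4).
≈ 8.740 × (0.3330 + 0.1109 + 0.0369 + 0.0123) ≈ 8.740 × 0.4931 ≈ 4.310 mcg/mL.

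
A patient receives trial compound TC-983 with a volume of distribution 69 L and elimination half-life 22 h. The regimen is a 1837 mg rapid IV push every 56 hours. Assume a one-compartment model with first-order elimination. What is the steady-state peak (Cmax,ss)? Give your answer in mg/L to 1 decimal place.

32.1 mg/L

τ/t½ = 56/22 ≈ 2.5455, so fraction remaining f = (1/2)^(56/22) ≈ 0.1713.
At steady state, accumulation factor R = 1/(1 − e^(−kτ)) ≈ 1.2067.
Each bolus raises the concentration by D/Vd = 1837/69 ≈ 26.623 mg/L.
Steady-state peak Cmax,ss = C₀·R ≈ 26.623 × 1.2067 ≈ 32.126 mg/L.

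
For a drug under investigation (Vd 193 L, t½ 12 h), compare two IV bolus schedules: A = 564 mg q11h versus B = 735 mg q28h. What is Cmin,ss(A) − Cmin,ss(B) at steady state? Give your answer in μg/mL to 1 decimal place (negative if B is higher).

2.3 μg/mL

Regimen A: f = (1/2)^(11/12) ≈ 0.5297; Cmin,ss = (564/193)·f/(1−f) ≈ 3.291 μg/mL.
Regimen B: f = (1/2)^(28/12) ≈ 0.1984; Cmin,ss = (735/193)·f/(1−f) ≈ 0.943 μg/mL.
Difference ≈ 3.291 − 0.943 ≈ 2.348 μg/mL.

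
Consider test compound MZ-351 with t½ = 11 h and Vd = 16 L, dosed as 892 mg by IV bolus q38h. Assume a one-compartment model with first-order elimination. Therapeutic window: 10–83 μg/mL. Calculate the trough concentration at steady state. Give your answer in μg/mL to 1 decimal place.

k = ln2/t½ = ln2/11 ≈ 0.063013 h⁻¹; fraction remaining f = e^(−kτ) = e^(−0.063013×38) ≈ 0.0912.
Accumulation ratio R = 1/(1 − f) ≈ 1/0.9088 ≈ 1.1004.
Each bolus raises the concentration by D/Vd = 892/16 ≈ 55.750 μg/mL.
Steady-state peak Cmax,ss = C₀·R ≈ 55.750 × 1.1004 ≈ 61.347 μg/mL.
Steady-state trough Cmin,ss = Cmax,ss·f ≈ 61.347 × 0.0912 ≈ 5.595 μg/mL.
Trough 5.6 μg/mL vs MEC 10 μg/mL: subtherapeutic.

5.6 μg/mL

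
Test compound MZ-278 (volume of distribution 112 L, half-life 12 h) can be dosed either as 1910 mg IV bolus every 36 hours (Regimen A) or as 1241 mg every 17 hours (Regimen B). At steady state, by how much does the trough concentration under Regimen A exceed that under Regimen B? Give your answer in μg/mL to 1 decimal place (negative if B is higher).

-4.2 μg/mL

Regimen A: f = (1/2)^(36/12) ≈ 0.1250; Cmin,ss = (1910/112)·f/(1−f) ≈ 2.436 μg/mL.
Regimen B: f = (1/2)^(17/12) ≈ 0.3746; Cmin,ss = (1241/112)·f/(1−f) ≈ 6.637 μg/mL.
Difference ≈ 2.436 − 6.637 ≈ -4.201 μg/mL.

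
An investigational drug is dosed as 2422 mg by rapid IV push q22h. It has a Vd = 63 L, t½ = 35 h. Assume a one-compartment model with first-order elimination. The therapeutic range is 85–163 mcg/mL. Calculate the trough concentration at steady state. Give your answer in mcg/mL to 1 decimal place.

Over one 22-h interval, 22/35 ≈ 0.62857 half-lives elapse, leaving f ≈ 0.6468 of each dose.
At steady state, accumulation factor R = 1/(1 − e^(−kτ)) ≈ 2.8313.
Single-dose peak C₀ = D/Vd = 2422/63 ≈ 38.444 mcg/mL.
Cmax,ss = C₀/(1 − f) ≈ 38.444/0.3532 ≈ 108.845 mcg/mL.
Steady-state trough Cmin,ss = Cmax,ss·f ≈ 108.845 × 0.6468 ≈ 70.401 mcg/mL.
Trough 70.4 mcg/mL vs MEC 85 mcg/mL: subtherapeutic.

70.4 mcg/mL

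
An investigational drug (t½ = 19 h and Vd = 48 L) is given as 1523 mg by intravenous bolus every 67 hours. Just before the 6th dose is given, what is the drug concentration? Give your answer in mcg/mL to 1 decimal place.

f = (1/2)^(τ/t½) = (1/2)^(67/19) ≈ 0.0868.
C₀ = D/Vd = 1523/48 ≈ 31.729 mcg/mL.
Before the 6th dose, 5 doses have been given. Superposition: Cmin = C₀·(f + f² + … + f^5).
≈ 31.729 × (0.0868 + 0.0075 + 0.0007 + 0.0001 + 0.0000) ≈ 31.729 × 0.0951 ≈ 3.017 mcg/mL.

3.0 mcg/mL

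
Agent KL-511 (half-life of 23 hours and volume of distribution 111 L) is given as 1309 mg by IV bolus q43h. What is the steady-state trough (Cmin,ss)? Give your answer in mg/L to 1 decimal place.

k = ln2/t½ = ln2/23 ≈ 0.030137 h⁻¹; fraction remaining f = e^(−kτ) = e^(−0.030137×43) ≈ 0.2737.
At steady state, accumulation factor R = 1/(1 − e^(−kτ)) ≈ 1.3768.
Single-dose peak C₀ = D/Vd = 1309/111 ≈ 11.793 mg/L.
Cmax,ss = C₀/(1 − f) ≈ 11.793/0.7263 ≈ 16.237 mg/L.
One interval later, Cmin,ss = Cmax,ss·e^(−kτ) ≈ 16.237 × 0.2737 ≈ 4.444 mg/L.

4.4 mg/L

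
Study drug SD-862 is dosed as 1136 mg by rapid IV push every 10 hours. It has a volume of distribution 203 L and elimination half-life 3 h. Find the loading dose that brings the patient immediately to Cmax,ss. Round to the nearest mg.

f = (1/2)^(10/3) ≈ 0.099213; accumulation ratio R = 1/(1−f) ≈ 1.11014.
Loading dose to hit Cmax,ss on first dose: D_load = D_maint·R ≈ 1136 × 1.11014 ≈ 1261.12 mg.

1261 mg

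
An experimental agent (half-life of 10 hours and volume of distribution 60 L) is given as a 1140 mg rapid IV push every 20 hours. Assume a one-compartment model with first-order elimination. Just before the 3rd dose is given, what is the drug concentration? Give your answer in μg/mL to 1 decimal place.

f = (1/2)^(τ/t½) = (1/2)^(20/10) ≈ 0.2500.
C₀ = D/Vd = 1140/60 ≈ 19.000 μg/mL.
Before the 3rd dose, 2 doses have been given. Superposition: Cmin = C₀·(f + f²).
≈ 19.000 × (0.2500 + 0.0625) ≈ 19.000 × 0.3125 ≈ 5.938 μg/mL.

5.9 μg/mL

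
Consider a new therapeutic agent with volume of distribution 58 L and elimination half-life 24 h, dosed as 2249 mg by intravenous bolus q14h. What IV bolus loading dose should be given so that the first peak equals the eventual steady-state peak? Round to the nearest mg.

6762 mg

f = (1/2)^(14/24) ≈ 0.667420; accumulation ratio R = 1/(1−f) ≈ 3.00680.
Loading dose to hit Cmax,ss on first dose: D_load = D_maint·R ≈ 2249 × 3.00680 ≈ 6762.29 mg.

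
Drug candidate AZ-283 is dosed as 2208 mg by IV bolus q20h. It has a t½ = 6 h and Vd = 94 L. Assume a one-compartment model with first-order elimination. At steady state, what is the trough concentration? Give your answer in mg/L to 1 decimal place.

2.6 mg/L

τ/t½ = 20/6 ≈ 3.3333, so fraction remaining f = (1/2)^(20/6) ≈ 0.0992.
At steady state, accumulation factor R = 1/(1 − e^(−kτ)) ≈ 1.1101.
Each bolus raises the concentration by D/Vd = 2208/94 ≈ 23.489 mg/L.
Steady-state peak Cmax,ss = C₀·R ≈ 23.489 × 1.1101 ≈ 26.075 mg/L.
One interval later, Cmin,ss = Cmax,ss·e^(−kτ) ≈ 26.075 × 0.0992 ≈ 2.587 mg/L.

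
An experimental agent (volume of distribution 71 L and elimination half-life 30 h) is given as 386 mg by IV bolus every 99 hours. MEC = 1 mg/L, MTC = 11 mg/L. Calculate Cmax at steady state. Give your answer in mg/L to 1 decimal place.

τ/t½ = 99/30 ≈ 3.3, so fraction remaining f = (1/2)^(99/30) ≈ 0.1015.
Accumulation ratio R = 1/(1 − f) ≈ 1/0.8985 ≈ 1.1130.
Each bolus raises the concentration by D/Vd = 386/71 ≈ 5.437 mg/L.
Steady-state peak Cmax,ss = C₀·R ≈ 5.437 × 1.1130 ≈ 6.051 mg/L.
Peak 6.1 mg/L vs MTC 11 mg/L: below toxic threshold.

6.1 mg/L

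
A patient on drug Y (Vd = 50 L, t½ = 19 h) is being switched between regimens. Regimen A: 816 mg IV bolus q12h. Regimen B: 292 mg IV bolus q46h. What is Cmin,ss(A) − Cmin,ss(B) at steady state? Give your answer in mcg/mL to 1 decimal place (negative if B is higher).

28.4 mcg/mL

Regimen A: f = (1/2)^(12/19) ≈ 0.6455; Cmin,ss = (816/50)·f/(1−f) ≈ 29.717 mcg/mL.
Regimen B: f = (1/2)^(46/19) ≈ 0.1867; Cmin,ss = (292/50)·f/(1−f) ≈ 1.341 mcg/mL.
Difference ≈ 29.717 − 1.341 ≈ 28.376 mcg/mL.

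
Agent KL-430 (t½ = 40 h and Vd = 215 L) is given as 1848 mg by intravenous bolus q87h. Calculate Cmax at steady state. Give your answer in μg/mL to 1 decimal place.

k = ln2/t½ = ln2/40 ≈ 0.017329 h⁻¹; fraction remaining f = e^(−kτ) = e^(−0.017329×87) ≈ 0.2214.
Accumulation ratio R = 1/(1 − f) ≈ 1/0.7786 ≈ 1.2844.
Single-dose peak C₀ = D/Vd = 1848/215 ≈ 8.595 μg/mL.
Steady-state peak Cmax,ss = C₀·R ≈ 8.595 × 1.2844 ≈ 11.039 μg/mL.

11.0 μg/mL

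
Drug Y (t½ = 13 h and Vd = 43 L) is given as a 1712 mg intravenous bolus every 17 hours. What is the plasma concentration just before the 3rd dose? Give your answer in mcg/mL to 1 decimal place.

22.6 mcg/mL

f = (1/2)^(τ/t½) = (1/2)^(17/13) ≈ 0.4040.
C₀ = D/Vd = 1712/43 ≈ 39.814 mcg/mL.
Before the 3rd dose, 2 doses have been given. Superposition: Cmin = C₀·(f + f²).
≈ 39.814 × (0.4040 + 0.1632) ≈ 39.814 × 0.5672 ≈ 22.583 mcg/mL.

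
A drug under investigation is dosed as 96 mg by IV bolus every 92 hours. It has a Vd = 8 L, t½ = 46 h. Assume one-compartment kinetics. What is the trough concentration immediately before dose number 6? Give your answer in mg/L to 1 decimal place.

4.0 mg/L

f = (1/2)^(τ/t½) = (1/2)^(92/46) ≈ 0.2500.
C₀ = D/Vd = 96/8 ≈ 12.000 mg/L.
Before the 6th dose, 5 doses have been given. Superposition: Cmin = C₀·(f + f² + … + f^5).
≈ 12.000 × (0.2500 + 0.0625 + 0.0156 + 0.0039 + 0.0010) ≈ 12.000 × 0.3330 ≈ 3.996 mg/L.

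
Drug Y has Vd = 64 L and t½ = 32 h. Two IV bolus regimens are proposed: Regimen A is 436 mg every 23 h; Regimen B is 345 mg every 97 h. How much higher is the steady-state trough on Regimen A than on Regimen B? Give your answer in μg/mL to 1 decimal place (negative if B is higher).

Regimen A: f = (1/2)^(23/32) ≈ 0.6076; Cmin,ss = (436/64)·f/(1−f) ≈ 10.549 μg/mL.
Regimen B: f = (1/2)^(97/32) ≈ 0.1223; Cmin,ss = (345/64)·f/(1−f) ≈ 0.751 μg/mL.
Difference ≈ 10.549 − 0.751 ≈ 9.798 μg/mL.

9.8 μg/mL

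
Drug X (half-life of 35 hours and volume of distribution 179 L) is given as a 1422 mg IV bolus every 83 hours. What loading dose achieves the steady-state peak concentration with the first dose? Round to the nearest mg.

1763 mg

f = (1/2)^(83/35) ≈ 0.193254; accumulation ratio R = 1/(1−f) ≈ 1.23955.
Loading dose to hit Cmax,ss on first dose: D_load = D_maint·R ≈ 1422 × 1.23955 ≈ 1762.64 mg.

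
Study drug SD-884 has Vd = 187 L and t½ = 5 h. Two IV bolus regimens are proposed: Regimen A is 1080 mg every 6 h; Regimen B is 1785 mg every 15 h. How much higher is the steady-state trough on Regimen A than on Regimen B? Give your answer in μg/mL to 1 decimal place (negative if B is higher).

3.1 μg/mL

Regimen A: f = (1/2)^(6/5) ≈ 0.4353; Cmin,ss = (1080/187)·f/(1−f) ≈ 4.452 μg/mL.
Regimen B: f = (1/2)^(15/5) ≈ 0.1250; Cmin,ss = (1785/187)·f/(1−f) ≈ 1.364 μg/mL.
Difference ≈ 4.452 − 1.364 ≈ 3.088 μg/mL.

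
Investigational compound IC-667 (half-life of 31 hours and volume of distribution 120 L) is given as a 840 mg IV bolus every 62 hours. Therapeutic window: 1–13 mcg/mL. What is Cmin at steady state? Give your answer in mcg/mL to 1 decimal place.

2.3 mcg/mL

The dosing interval is 2 half-lives, so f = 2^(−2) = 0.25.
Accumulation ratio R = 1/(1 − f) = 1/0.75 = 4/3.
Single-dose peak C₀ = D/Vd = 840/120 = 7 mcg/mL.
Steady-state peak Cmax,ss = C₀·R = 7 × 4/3 ≈ 9.333 mcg/mL.
Steady-state trough Cmin,ss = Cmax,ss·f ≈ 9.333 × 0.25 ≈ 2.333 mcg/mL.
Trough 2.3 mcg/mL vs MEC 1 mcg/mL: adequate.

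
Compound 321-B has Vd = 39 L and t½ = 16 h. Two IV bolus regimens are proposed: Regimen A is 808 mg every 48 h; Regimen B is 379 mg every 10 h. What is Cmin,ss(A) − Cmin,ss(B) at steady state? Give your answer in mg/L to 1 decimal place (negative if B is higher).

Regimen A: f = (1/2)^(48/16) ≈ 0.1250; Cmin,ss = (808/39)·f/(1−f) ≈ 2.960 mg/L.
Regimen B: f = (1/2)^(10/16) ≈ 0.6484; Cmin,ss = (379/39)·f/(1−f) ≈ 17.921 mg/L.
Difference ≈ 2.960 − 17.921 ≈ -14.961 mg/L.

-15.0 mg/L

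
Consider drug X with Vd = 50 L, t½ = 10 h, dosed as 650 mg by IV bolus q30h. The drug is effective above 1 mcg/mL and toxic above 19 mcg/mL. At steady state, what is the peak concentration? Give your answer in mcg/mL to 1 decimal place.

14.9 mcg/mL

The dosing interval is 3 half-lives, so f = 2^(−3) = 0.125.
Accumulation ratio R = 1/(1 − f) = 1/0.875 = 8/7.
Single-dose peak C₀ = D/Vd = 650/50 = 13 mcg/mL.
Steady-state peak Cmax,ss = C₀·R = 13 × 8/7 ≈ 14.857 mcg/mL.
Peak 14.9 mcg/mL vs MTC 19 mcg/mL: below toxic threshold.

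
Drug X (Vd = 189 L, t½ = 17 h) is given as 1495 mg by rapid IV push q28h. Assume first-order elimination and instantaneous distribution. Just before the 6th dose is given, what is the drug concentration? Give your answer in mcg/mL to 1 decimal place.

f = (1/2)^(τ/t½) = (1/2)^(28/17) ≈ 0.3193.
C₀ = D/Vd = 1495/189 ≈ 7.910 mcg/mL.
Before the 6th dose, 5 doses have been given. Superposition: Cmin = C₀·(f + f² + … + f^5).
≈ 7.910 × (0.3193 + 0.1020 + 0.0326 + 0.0104 + 0.0033) ≈ 7.910 × 0.4676 ≈ 3.699 mcg/mL.

3.7 mcg/mL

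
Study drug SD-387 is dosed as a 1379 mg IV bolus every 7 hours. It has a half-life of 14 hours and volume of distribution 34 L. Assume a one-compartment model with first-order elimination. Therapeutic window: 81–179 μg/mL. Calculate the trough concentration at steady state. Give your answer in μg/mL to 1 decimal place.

97.9 μg/mL

k = ln2/t½ = ln2/14 ≈ 0.049511 h⁻¹; fraction remaining f = e^(−kτ) = e^(−0.049511×7) ≈ 0.7071.
At steady state, accumulation factor R = 1/(1 − e^(−kτ)) ≈ 3.4141.
Single-dose peak C₀ = D/Vd = 1379/34 ≈ 40.559 μg/mL.
Cmax,ss = C₀/(1 − f) ≈ 40.559/0.2929 ≈ 138.474 μg/mL.
One interval later, Cmin,ss = Cmax,ss·e^(−kτ) ≈ 138.474 × 0.7071 ≈ 97.915 μg/mL.
Trough 97.9 μg/mL vs MEC 81 μg/mL: adequate.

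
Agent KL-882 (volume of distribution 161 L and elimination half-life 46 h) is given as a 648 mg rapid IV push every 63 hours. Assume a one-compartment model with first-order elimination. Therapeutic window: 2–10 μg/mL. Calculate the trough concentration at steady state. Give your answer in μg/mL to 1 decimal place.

2.5 μg/mL

τ/t½ = 63/46 ≈ 1.3696, so fraction remaining f = (1/2)^(63/46) ≈ 0.3870.
Single-dose peak C₀ = D/Vd = 648/161 ≈ 4.025 μg/mL.
Steady-state trough Cmin,ss = C₀·f/(1−f) ≈ 4.025 × 0.3870/0.6130 ≈ 2.541 μg/mL.
Trough 2.5 μg/mL vs MEC 2 μg/mL: adequate.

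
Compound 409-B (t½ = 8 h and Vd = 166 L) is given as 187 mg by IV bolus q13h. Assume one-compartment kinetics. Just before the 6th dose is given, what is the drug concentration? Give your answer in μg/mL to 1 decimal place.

0.5 μg/mL

f = (1/2)^(τ/t½) = (1/2)^(13/8) ≈ 0.3242.
C₀ = D/Vd = 187/166 ≈ 1.127 μg/mL.
Before the 6th dose, 5 doses have been given. Superposition: Cmin = C₀·(f + f² + … + f^5).
≈ 1.127 × (0.3242 + 0.1051 + 0.0341 + 0.0110 + 0.0036) ≈ 1.127 × 0.4780 ≈ 0.539 μg/mL.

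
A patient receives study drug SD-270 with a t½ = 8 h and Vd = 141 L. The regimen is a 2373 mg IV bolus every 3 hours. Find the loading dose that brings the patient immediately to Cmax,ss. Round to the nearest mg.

f = (1/2)^(3/8) ≈ 0.771105; accumulation ratio R = 1/(1−f) ≈ 4.36882.
Loading dose to hit Cmax,ss on first dose: D_load = D_maint·R ≈ 2373 × 4.36882 ≈ 10367.21 mg.

10367 mg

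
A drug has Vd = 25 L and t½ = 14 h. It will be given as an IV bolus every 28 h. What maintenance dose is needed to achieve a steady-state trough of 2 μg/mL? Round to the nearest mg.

τ/t½ = 28/14 ≈ 2, so f = (1/2)^(28/14) ≈ 0.250000.
Cmin,ss = (D/Vd)·f/(1−f), so D = Cmin,ss·Vd·(1−f)/f.
D = 2 × 25 × (1−f)/f ≈ 2 × 25 × 3.00000 ≈ 150.00 mg.

150 mg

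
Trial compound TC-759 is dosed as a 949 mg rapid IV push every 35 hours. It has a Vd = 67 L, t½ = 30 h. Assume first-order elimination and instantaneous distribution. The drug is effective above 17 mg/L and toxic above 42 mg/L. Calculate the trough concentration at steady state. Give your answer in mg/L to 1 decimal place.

11.4 mg/L

τ/t½ = 35/30 ≈ 1.1667, so fraction remaining f = (1/2)^(35/30) ≈ 0.4454.
Each bolus raises the concentration by D/Vd = 949/67 ≈ 14.164 mg/L.
Steady-state trough Cmin,ss = C₀·f/(1−f) ≈ 14.164 × 0.4454/0.5546 ≈ 11.375 mg/L.
Trough 11.4 mg/L vs MEC 17 mg/L: subtherapeutic.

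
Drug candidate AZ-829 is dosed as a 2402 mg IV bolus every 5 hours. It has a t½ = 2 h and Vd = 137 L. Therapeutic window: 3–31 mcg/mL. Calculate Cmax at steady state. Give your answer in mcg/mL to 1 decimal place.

21.3 mcg/mL

k = ln2/t½ = ln2/2 ≈ 0.346574 h⁻¹; fraction remaining f = e^(−kτ) = e^(−0.346574×5) ≈ 0.1768.
At steady state, accumulation factor R = 1/(1 − e^(−kτ)) ≈ 1.2148.
Single-dose peak C₀ = D/Vd = 2402/137 ≈ 17.533 mcg/mL.
Cmax,ss = C₀/(1 − f) ≈ 17.533/0.8232 ≈ 21.299 mcg/mL.
Peak 21.3 mcg/mL vs MTC 31 mcg/mL: below toxic threshold.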